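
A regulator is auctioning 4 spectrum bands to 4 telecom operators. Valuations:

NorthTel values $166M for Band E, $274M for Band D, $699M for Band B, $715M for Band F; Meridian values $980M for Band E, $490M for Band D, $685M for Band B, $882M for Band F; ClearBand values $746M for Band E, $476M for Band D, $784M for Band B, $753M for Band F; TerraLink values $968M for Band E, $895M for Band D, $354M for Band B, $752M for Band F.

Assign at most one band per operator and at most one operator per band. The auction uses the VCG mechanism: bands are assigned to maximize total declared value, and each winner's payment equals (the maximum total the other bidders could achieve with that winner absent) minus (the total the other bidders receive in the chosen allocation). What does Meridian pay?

Meridian pays $73M.

Efficient allocation: NorthTel→Band F ($715M), Meridian→Band E ($980M), ClearBand→Band B ($784M), TerraLink→Band D ($895M); total welfare W = $3374M.
Meridian receives Band E at value $980M, so the others get W − 980 = $2394M.
Without Meridian: best allocation of the remaining 3 bidders over all 4 bands is NorthTel→Band F ($715M), ClearBand→Band B ($784M), TerraLink→Band E ($968M), total $2467M.
VCG payment = (others' best without Meridian) − (others' welfare with Meridian) = 2467 − 2394 = $73M.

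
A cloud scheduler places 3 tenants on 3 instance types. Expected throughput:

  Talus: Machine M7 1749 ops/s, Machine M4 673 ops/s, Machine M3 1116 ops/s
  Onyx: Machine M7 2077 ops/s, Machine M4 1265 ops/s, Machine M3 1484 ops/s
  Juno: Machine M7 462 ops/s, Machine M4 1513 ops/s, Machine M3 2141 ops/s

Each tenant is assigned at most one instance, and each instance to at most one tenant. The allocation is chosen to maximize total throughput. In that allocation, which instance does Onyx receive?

Optimal: Talus→Machine M7 (1749 ops/s), Onyx→Machine M4 (1265 ops/s), Juno→Machine M3 (2141 ops/s) — total 1749+1265+2141 = 5155 ops/s.
Next-best assignment: Talus→Machine M4, Onyx→Machine M7, Juno→Machine M3 = 4891 ops/s.
Swapping Talus↔Onyx (Talus→Machine M4 673 ops/s, Onyx→Machine M7 2077 ops/s) loses 264.
Onyx's own top instance is Machine M7 (2077 ops/s), but forcing Onyx→Machine M7 and reassigning the rest optimally gives only 4891 ops/s — worse by 264.

Onyx receives Machine M4.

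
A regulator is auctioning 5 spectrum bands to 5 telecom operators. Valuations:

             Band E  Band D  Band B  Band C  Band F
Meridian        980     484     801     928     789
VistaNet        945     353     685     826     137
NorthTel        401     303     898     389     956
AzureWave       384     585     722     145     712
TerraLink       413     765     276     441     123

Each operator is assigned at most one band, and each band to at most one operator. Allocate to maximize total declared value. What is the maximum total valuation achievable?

Optimal: Meridian→Band C ($928M), VistaNet→Band E ($945M), NorthTel→Band F ($956M), AzureWave→Band B ($722M), TerraLink→Band D ($765M) — total 928+945+956+722+765 = $4316M.
Row-greedy (each operator in turn takes its best remaining band) gives $4249M, worse by 67.
Every other assignment is strictly worse.

Maximum total: $4316M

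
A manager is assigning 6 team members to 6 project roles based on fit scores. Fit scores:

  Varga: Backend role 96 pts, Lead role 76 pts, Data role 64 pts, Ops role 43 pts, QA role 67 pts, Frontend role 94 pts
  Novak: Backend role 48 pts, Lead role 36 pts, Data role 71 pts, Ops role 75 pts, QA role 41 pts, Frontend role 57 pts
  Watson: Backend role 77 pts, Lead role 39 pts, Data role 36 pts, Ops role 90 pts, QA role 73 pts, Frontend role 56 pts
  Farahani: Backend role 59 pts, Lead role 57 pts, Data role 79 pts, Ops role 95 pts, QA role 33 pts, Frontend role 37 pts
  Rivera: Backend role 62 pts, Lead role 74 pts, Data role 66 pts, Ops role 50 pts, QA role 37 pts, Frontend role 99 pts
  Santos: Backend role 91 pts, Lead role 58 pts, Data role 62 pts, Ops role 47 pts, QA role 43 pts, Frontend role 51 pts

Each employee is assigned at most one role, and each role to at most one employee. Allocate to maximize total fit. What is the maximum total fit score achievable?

Maximum total: 505 pts

This is a one-to-one assignment (maximum-weight bipartite matching).
Optimal: Varga→Lead role (76 pts), Novak→Data role (71 pts), Watson→QA role (73 pts), Farahani→Ops role (95 pts), Rivera→Frontend role (99 pts), Santos→Backend role (91 pts) — total 76+71+73+95+99+91 = 505 pts.
Swapping Varga↔Novak (Varga→Data role 64 pts, Novak→Lead role 36 pts) loses 47.
Checked against all permutations: 505 pts is optimal.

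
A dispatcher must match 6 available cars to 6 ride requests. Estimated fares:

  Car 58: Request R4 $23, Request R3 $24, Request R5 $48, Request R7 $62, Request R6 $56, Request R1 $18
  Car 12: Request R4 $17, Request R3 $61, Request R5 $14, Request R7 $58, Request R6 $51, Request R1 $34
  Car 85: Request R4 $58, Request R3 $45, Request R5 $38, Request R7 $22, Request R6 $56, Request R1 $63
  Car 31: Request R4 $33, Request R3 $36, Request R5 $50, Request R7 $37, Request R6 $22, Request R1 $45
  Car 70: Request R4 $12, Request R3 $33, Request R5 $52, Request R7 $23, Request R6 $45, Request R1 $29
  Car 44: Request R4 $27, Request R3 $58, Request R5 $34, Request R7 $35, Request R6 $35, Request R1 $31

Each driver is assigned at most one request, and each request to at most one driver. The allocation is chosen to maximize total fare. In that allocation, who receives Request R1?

Car 31 receives Request R1.

This is a one-to-one assignment (maximum-weight bipartite matching).
Optimal: Car 58→Request R6 ($56), Car 12→Request R7 ($58), Car 85→Request R4 ($58), Car 31→Request R1 ($45), Car 70→Request R5 ($52), Car 44→Request R3 ($58) — total 56+58+58+45+52+58 = $327.
Row-greedy (each driver in turn takes its best remaining request) gives $308, worse by 19.
Swapping Car 44↔Car 58 (Car 44→Request R6 $35, Car 58→Request R3 $24) loses 55.
Checked against all permutations: $327 is optimal.
Car 31's own top request is Request R5 ($50), but forcing Car 31→Request R5 and reassigning the rest optimally gives only $309 — worse by 18.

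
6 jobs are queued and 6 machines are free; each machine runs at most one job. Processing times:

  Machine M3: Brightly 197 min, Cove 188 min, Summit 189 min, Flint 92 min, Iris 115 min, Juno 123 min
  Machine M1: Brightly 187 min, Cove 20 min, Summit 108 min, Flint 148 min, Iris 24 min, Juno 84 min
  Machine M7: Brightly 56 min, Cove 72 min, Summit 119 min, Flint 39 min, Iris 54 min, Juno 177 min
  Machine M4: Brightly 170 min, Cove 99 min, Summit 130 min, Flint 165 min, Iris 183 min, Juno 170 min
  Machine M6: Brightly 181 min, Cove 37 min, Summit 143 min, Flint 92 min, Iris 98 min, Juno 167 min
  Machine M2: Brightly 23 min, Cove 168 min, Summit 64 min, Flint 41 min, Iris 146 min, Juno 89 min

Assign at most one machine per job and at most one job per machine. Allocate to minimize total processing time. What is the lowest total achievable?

Min total: 376 min

Optimal: Brightly→Machine M2 (23 min), Cove→Machine M6 (37 min), Summit→Machine M4 (130 min), Flint→Machine M7 (39 min), Iris→Machine M1 (24 min), Juno→Machine M3 (123 min) — total 23+37+130+39+24+123 = 376 min.
Row-greedy (each job in turn takes its cheapest remaining machine) gives 522 min, worse by 146.
Swapping Brightly↔Summit (Brightly→Machine M4 170 min, Summit→Machine M2 64 min) adds 81.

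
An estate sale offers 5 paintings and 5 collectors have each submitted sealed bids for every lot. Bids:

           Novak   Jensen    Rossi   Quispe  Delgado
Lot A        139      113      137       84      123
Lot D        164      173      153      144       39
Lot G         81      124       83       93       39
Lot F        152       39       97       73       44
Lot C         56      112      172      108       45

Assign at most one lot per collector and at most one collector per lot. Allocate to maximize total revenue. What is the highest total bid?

Optimal: Novak→Lot F ($152), Jensen→Lot G ($124), Rossi→Lot C ($172), Quispe→Lot D ($144), Delgado→Lot A ($123) — total 152+124+172+144+123 = $715.
Max-entry greedy (repeatedly take the single best remaining cell) gives $713, worse by 2.
Next-best assignment: Novak→Lot F, Jensen→Lot D, Rossi→Lot C, Quispe→Lot G, Delgado→Lot A = $713.
No other one-to-one assignment exceeds $715.

Max total: $715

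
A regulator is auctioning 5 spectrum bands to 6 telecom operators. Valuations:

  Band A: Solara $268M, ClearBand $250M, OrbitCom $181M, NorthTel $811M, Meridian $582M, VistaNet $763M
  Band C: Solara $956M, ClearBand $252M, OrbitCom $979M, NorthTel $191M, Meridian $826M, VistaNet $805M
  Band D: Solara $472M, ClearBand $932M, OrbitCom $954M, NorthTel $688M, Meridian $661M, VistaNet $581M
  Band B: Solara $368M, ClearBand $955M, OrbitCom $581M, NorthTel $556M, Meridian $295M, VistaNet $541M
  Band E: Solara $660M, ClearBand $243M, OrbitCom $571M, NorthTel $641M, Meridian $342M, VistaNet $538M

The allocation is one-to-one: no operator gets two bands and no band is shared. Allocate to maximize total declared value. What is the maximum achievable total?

Maximum total: $4269M

This is a one-to-one assignment (maximum-weight bipartite matching).
Optimal: VistaNet→Band A ($763M), Solara→Band C ($956M), OrbitCom→Band D ($954M), ClearBand→Band B ($955M), NorthTel→Band E ($641M) — total 763+956+954+955+641 = $4269M.
Column-greedy (each band in turn goes to its best remaining operator) gives $3923M, worse by 346.
Next-best assignment: NorthTel→Band A, Solara→Band C, OrbitCom→Band D, ClearBand→Band B, VistaNet→Band E = $4214M.
Swapping VistaNet↔OrbitCom (VistaNet→Band D $581M, OrbitCom→Band A $181M) loses 955.
Every other assignment is strictly worse.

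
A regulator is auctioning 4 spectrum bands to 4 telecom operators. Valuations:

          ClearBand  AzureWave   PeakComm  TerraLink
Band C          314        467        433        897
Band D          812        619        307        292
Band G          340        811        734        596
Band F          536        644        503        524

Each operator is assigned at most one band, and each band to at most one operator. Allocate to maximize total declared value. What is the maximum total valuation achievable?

Maximum total: $3087M

Treat this as an assignment problem: match each operator to one band.
Optimal: ClearBand→Band D ($812M), AzureWave→Band F ($644M), PeakComm→Band G ($734M), TerraLink→Band C ($897M) — total 812+644+734+897 = $3087M.
Column-greedy (each band in turn goes to its best remaining operator) gives $3023M, worse by 64.
Next-best assignment: ClearBand→Band D, AzureWave→Band G, PeakComm→Band F, TerraLink→Band C = $3023M.
No other one-to-one assignment exceeds $3087M.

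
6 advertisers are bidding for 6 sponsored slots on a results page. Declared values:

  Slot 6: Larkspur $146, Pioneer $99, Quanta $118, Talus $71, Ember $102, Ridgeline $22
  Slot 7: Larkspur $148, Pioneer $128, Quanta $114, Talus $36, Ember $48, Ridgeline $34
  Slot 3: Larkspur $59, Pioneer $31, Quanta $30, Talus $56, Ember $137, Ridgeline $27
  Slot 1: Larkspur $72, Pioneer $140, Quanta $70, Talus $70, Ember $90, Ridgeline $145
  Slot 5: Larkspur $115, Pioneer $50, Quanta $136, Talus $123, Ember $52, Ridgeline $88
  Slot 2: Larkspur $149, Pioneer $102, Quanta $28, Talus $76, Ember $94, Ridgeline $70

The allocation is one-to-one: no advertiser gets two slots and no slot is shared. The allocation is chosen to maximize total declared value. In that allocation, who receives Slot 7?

Pioneer receives Slot 7.

Optimal: Larkspur→Slot 2 ($149), Pioneer→Slot 7 ($128), Quanta→Slot 6 ($118), Talus→Slot 5 ($123), Ember→Slot 3 ($137), Ridgeline→Slot 1 ($145) — total 149+128+118+123+137+145 = $800.
Next-best assignment: Larkspur→Slot 7, Pioneer→Slot 2, Quanta→Slot 6, Talus→Slot 5, Ember→Slot 3, Ridgeline→Slot 1 = $773.
Swapping Larkspur↔Quanta (Larkspur→Slot 6 $146, Quanta→Slot 2 $28) loses 93.
No other one-to-one assignment exceeds $800.
Pioneer's own top slot is Slot 1 ($140), but forcing Pioneer→Slot 1 and reassigning the rest optimally gives only $736 — worse by 64.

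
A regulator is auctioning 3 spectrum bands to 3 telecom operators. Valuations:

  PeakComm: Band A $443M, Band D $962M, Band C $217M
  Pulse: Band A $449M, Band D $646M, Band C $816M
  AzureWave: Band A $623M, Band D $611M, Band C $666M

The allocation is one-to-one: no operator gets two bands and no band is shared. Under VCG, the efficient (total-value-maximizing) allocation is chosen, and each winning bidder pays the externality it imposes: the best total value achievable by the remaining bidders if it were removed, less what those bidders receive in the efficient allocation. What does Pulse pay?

Pulse pays $43M.

Efficient allocation: PeakComm→Band D ($962M), Pulse→Band C ($816M), AzureWave→Band A ($623M); total welfare W = $2401M.
Pulse receives Band C at value $816M, so the others get W − 816 = $1585M.
Without Pulse: best allocation of the remaining 2 bidders over all 3 bands is PeakComm→Band D ($962M), AzureWave→Band C ($666M), total $1628M.
VCG payment = (others' best without Pulse) − (others' welfare with Pulse) = 1628 − 1585 = $43M.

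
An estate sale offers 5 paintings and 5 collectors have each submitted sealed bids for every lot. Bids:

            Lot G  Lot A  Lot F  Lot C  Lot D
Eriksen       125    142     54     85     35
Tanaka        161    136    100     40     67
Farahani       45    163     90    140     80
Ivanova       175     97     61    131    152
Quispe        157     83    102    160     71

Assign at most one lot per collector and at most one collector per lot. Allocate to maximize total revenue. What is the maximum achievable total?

This is the linear assignment problem.
Optimal: Eriksen→Lot A ($142), Tanaka→Lot G ($161), Farahani→Lot F ($90), Ivanova→Lot D ($152), Quispe→Lot C ($160) — total 142+161+90+152+160 = $705.
No other one-to-one assignment exceeds $705.

Maximum total: $705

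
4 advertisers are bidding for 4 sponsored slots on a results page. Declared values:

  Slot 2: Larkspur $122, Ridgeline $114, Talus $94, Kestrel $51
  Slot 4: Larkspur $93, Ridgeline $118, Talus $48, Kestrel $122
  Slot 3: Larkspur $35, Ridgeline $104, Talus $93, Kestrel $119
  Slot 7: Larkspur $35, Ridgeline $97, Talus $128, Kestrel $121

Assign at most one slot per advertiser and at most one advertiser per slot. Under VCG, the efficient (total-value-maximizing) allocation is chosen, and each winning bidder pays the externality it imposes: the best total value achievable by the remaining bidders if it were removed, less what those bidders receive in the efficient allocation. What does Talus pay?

Talus pays $2.

Efficient allocation: Larkspur→Slot 2 ($122), Ridgeline→Slot 4 ($118), Talus→Slot 7 ($128), Kestrel→Slot 3 ($119); total welfare W = $487.
Talus receives Slot 7 at value $128, so the others get W − 128 = $359.
Without Talus: best allocation of the remaining 3 bidders over all 4 slots is Larkspur→Slot 2 ($122), Ridgeline→Slot 4 ($118), Kestrel→Slot 7 ($121), total $361.
VCG payment = (others' best without Talus) − (others' welfare with Talus) = 361 − 359 = $2.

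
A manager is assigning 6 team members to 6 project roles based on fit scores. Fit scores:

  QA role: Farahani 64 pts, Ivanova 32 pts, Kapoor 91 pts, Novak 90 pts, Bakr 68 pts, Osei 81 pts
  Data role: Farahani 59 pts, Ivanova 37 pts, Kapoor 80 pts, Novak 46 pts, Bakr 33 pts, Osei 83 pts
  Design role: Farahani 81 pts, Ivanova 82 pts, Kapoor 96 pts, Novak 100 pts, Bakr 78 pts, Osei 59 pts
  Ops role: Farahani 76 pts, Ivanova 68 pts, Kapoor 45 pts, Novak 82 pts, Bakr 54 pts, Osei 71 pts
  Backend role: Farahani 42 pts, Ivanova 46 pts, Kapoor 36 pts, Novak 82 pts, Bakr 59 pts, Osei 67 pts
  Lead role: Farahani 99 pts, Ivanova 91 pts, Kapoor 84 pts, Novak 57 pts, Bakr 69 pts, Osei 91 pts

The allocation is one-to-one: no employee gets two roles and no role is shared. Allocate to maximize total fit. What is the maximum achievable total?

Optimal: Farahani→Ops role (76 pts), Ivanova→Lead role (91 pts), Kapoor→QA role (91 pts), Novak→Backend role (82 pts), Bakr→Design role (78 pts), Osei→Data role (83 pts) — total 76+91+91+82+78+83 = 501 pts.
Row-greedy (each employee in turn takes its best remaining role) gives 496 pts, worse by 5.

Max total: 501 pts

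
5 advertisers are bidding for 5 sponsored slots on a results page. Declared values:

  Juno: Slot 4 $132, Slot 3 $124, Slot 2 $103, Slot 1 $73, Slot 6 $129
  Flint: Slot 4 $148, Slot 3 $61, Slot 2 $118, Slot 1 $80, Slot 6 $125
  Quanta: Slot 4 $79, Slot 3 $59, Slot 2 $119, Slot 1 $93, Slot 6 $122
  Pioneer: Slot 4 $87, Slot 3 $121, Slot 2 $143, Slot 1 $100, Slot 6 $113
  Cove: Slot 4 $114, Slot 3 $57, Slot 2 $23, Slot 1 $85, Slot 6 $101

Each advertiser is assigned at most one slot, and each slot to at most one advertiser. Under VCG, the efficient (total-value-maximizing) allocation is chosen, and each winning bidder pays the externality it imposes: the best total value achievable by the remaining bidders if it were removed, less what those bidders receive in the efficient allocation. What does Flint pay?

Efficient allocation: Juno→Slot 3 ($124), Flint→Slot 4 ($148), Quanta→Slot 6 ($122), Pioneer→Slot 2 ($143), Cove→Slot 1 ($85); total welfare W = $622.
Flint receives Slot 4 at value $148, so the others get W − 148 = $474.
Without Flint: best allocation of the remaining 4 bidders over all 5 slots is Juno→Slot 3 ($124), Quanta→Slot 6 ($122), Pioneer→Slot 2 ($143), Cove→Slot 4 ($114), total $503.
VCG payment = (others' best without Flint) − (others' welfare with Flint) = 503 − 474 = $29.

Flint pays $29.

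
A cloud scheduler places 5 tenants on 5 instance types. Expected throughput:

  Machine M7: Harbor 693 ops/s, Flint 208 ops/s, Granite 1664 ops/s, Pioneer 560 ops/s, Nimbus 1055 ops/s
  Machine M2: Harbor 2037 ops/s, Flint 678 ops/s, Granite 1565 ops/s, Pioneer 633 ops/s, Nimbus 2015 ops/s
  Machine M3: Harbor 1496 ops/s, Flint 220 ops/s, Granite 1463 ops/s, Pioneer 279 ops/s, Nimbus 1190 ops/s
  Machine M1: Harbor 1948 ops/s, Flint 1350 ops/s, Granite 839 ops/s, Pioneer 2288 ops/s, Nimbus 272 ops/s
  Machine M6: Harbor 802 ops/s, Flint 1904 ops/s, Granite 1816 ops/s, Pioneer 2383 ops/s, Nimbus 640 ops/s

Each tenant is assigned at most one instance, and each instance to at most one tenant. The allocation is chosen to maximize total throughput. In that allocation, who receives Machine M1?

This is the linear assignment problem.
Optimal: Harbor→Machine M3 (1496 ops/s), Flint→Machine M6 (1904 ops/s), Granite→Machine M7 (1664 ops/s), Pioneer→Machine M1 (2288 ops/s), Nimbus→Machine M2 (2015 ops/s) — total 1496+1904+1664+2288+2015 = 9367 ops/s.
Row-greedy (each tenant in turn takes its best remaining instance) gives 9083 ops/s, worse by 284.
Swapping Flint↔Harbor (Flint→Machine M3 220 ops/s, Harbor→Machine M6 802 ops/s) loses 2378.
Pioneer's own top instance is Machine M6 (2383 ops/s), but forcing Pioneer→Machine M6 and reassigning the rest optimally gives only 8908 ops/s — worse by 459.

Pioneer receives Machine M1.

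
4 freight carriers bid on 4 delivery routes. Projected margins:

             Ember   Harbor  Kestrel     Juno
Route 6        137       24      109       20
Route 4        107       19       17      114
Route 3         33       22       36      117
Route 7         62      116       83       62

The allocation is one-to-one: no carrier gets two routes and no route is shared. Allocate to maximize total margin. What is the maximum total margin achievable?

Maximum total: $449k

Optimal: Ember→Route 4 ($107k), Harbor→Route 7 ($116k), Kestrel→Route 6 ($109k), Juno→Route 3 ($117k) — total 107+116+109+117 = $449k.
Max-entry greedy (repeatedly take the single best remaining cell) gives $387k, worse by 62.
Swapping Juno↔Kestrel (Juno→Route 6 $20k, Kestrel→Route 3 $36k) loses 170.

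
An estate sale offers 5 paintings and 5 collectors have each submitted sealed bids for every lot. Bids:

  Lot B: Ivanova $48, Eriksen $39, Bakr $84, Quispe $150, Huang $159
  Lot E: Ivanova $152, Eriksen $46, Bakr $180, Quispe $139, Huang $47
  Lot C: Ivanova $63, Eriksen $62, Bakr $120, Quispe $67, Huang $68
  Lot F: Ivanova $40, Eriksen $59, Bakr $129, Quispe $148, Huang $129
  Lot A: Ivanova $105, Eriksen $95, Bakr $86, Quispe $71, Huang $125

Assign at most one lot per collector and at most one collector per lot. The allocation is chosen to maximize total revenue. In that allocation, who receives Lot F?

Treat this as an assignment problem: match each collector to one lot.
Optimal: Ivanova→Lot E ($152), Eriksen→Lot A ($95), Bakr→Lot C ($120), Quispe→Lot F ($148), Huang→Lot B ($159) — total 152+95+120+148+159 = $674.
Column-greedy (each lot in turn goes to its best remaining collector) gives $570, worse by 104.
Next-best assignment: Ivanova→Lot A, Eriksen→Lot C, Bakr→Lot E, Quispe→Lot F, Huang→Lot B = $654.
Swapping Huang↔Eriksen (Huang→Lot A $125, Eriksen→Lot B $39) loses 90.
Quispe's own top lot is Lot B ($150), but forcing Quispe→Lot B and reassigning the rest optimally gives only $646 — worse by 28.

Quispe receives Lot F.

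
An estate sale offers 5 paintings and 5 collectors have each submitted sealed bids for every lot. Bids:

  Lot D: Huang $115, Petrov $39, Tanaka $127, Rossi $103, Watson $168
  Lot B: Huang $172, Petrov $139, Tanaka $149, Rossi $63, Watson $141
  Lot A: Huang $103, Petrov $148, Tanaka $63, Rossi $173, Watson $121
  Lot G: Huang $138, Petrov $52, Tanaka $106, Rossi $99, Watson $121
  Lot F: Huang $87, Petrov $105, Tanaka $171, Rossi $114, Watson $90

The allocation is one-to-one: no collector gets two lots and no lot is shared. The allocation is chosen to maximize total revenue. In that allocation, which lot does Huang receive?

Huang receives Lot G.

Optimal: Huang→Lot G ($138), Petrov→Lot B ($139), Tanaka→Lot F ($171), Rossi→Lot A ($173), Watson→Lot D ($168) — total 138+139+171+173+168 = $789.
Column-greedy (each lot in turn goes to its best remaining collector) gives $724, worse by 65.
Next-best assignment: Huang→Lot B, Petrov→Lot A, Tanaka→Lot F, Rossi→Lot G, Watson→Lot D = $758.
Swapping Petrov↔Rossi (Petrov→Lot A $148, Rossi→Lot B $63) loses 101.
Every other assignment is strictly worse.
Huang's own top lot is Lot B ($172), but forcing Huang→Lot B and reassigning the rest optimally gives only $758 — worse by 31.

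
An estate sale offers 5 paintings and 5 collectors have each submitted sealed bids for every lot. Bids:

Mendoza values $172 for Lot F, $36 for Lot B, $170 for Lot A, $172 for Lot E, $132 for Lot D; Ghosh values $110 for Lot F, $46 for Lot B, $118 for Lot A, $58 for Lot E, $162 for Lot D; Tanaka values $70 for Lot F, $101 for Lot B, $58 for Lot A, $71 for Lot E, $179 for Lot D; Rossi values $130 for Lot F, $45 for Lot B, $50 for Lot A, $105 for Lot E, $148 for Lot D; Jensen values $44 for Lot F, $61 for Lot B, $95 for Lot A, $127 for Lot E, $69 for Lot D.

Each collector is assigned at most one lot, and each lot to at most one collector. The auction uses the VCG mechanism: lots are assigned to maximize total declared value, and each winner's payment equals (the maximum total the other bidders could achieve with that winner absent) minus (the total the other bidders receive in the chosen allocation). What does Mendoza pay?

Mendoza pays $34.

Efficient allocation: Mendoza→Lot A ($170), Ghosh→Lot D ($162), Tanaka→Lot B ($101), Rossi→Lot F ($130), Jensen→Lot E ($127); total welfare W = $690.
Mendoza receives Lot A at value $170, so the others get W − 170 = $520.
Without Mendoza: best allocation of the remaining 4 bidders over all 5 lots is Ghosh→Lot A ($118), Tanaka→Lot D ($179), Rossi→Lot F ($130), Jensen→Lot E ($127), total $554.
VCG payment = (others' best without Mendoza) − (others' welfare with Mendoza) = 554 − 520 = $34.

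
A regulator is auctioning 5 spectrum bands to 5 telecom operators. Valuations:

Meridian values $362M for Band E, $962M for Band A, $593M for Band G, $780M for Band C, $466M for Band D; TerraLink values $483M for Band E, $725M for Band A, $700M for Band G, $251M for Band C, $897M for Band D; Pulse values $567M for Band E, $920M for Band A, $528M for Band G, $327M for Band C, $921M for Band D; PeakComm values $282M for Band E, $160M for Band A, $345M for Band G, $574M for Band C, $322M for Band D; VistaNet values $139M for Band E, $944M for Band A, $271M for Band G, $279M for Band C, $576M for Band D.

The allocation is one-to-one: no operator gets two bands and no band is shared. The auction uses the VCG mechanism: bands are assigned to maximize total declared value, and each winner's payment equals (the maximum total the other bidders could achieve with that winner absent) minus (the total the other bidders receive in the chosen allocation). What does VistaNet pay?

Efficient allocation: Meridian→Band C ($780M), TerraLink→Band G ($700M), Pulse→Band D ($921M), PeakComm→Band E ($282M), VistaNet→Band A ($944M); total welfare W = $3627M.
VistaNet receives Band A at value $944M, so the others get W − 944 = $2683M.
Without VistaNet: best allocation of the remaining 4 bidders over all 5 bands is Meridian→Band A ($962M), TerraLink→Band G ($700M), Pulse→Band D ($921M), PeakComm→Band C ($574M), total $3157M.
VCG payment = (others' best without VistaNet) − (others' welfare with VistaNet) = 3157 − 2683 = $474M.

VistaNet pays $474M.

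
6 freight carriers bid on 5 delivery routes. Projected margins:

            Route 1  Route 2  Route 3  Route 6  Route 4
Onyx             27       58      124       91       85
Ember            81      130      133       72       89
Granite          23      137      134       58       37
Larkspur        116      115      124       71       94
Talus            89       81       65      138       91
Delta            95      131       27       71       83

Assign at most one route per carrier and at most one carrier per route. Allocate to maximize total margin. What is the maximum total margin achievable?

This is a one-to-one assignment (maximum-weight bipartite matching).
Optimal: Larkspur→Route 1 ($116k), Granite→Route 2 ($137k), Ember→Route 3 ($133k), Talus→Route 6 ($138k), Onyx→Route 4 ($85k) — total 116+137+133+138+85 = $609k.
Row-greedy (each carrier in turn takes its best remaining route) gives $519k, worse by 90.
Swapping Ember↔Onyx (Ember→Route 4 $89k, Onyx→Route 3 $124k) loses 5.

Max total: $609k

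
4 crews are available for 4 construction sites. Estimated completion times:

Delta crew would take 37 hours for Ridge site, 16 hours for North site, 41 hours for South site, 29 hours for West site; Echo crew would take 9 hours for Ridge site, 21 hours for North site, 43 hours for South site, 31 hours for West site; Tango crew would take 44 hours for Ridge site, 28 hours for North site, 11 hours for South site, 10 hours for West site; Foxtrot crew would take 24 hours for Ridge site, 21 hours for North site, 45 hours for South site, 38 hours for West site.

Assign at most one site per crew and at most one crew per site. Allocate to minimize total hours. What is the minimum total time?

Min total: 70 hours

Treat this as an assignment problem: match each crew to one site.
Optimal: Delta crew→West site (29 hours), Echo crew→Ridge site (9 hours), Tango crew→South site (11 hours), Foxtrot crew→North site (21 hours) — total 29+9+11+21 = 70 hours.
Column-greedy (each site in turn goes to its cheapest remaining crew) gives 74 hours, worse by 4.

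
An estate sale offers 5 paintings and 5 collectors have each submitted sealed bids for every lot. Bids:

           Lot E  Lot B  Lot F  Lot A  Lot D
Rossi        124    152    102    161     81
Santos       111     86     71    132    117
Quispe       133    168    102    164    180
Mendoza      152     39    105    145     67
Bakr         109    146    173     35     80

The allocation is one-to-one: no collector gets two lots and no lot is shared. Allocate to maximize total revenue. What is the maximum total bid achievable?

Maximum total: $789

Optimal: Rossi→Lot B ($152), Santos→Lot A ($132), Quispe→Lot D ($180), Mendoza→Lot E ($152), Bakr→Lot F ($173) — total 152+132+180+152+173 = $789.
Row-greedy (each collector in turn takes its best remaining lot) gives $771, worse by 18.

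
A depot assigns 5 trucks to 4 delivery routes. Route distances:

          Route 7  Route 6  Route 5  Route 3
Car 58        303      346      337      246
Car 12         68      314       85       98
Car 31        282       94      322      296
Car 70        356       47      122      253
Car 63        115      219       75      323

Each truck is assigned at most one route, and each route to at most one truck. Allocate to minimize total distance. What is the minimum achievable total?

Treat this as an assignment problem: match each truck to one route.
Optimal: Car 63→Route 7 (115 km), Car 31→Route 6 (94 km), Car 70→Route 5 (122 km), Car 12→Route 3 (98 km) — total 115+94+122+98 = 429 km.
Min-entry greedy (repeatedly take the single cheapest remaining cell) gives 436 km, worse by 7.
Every other assignment is strictly worse.

Minimum total: 429 km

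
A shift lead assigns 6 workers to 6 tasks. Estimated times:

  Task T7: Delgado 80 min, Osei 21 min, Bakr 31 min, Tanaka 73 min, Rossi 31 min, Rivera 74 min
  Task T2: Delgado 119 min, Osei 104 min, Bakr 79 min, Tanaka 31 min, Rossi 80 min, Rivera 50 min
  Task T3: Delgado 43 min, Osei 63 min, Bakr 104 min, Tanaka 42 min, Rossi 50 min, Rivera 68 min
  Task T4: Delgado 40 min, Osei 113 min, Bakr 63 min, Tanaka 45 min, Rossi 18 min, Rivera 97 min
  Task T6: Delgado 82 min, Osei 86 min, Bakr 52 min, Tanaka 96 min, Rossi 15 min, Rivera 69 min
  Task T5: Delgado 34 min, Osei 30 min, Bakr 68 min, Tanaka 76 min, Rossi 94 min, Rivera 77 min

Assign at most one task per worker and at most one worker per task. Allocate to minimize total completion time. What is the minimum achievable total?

This is the linear assignment problem.
Optimal: Delgado→Task T4 (40 min), Osei→Task T5 (30 min), Bakr→Task T7 (31 min), Tanaka→Task T3 (42 min), Rossi→Task T6 (15 min), Rivera→Task T2 (50 min) — total 40+30+31+42+15+50 = 208 min.
Column-greedy (each task in turn goes to its cheapest remaining worker) gives 242 min, worse by 34.
Next-best assignment: Delgado→Task T3, Osei→Task T5, Bakr→Task T7, Tanaka→Task T4, Rossi→Task T6, Rivera→Task T2 = 214 min.

Min total: 208 min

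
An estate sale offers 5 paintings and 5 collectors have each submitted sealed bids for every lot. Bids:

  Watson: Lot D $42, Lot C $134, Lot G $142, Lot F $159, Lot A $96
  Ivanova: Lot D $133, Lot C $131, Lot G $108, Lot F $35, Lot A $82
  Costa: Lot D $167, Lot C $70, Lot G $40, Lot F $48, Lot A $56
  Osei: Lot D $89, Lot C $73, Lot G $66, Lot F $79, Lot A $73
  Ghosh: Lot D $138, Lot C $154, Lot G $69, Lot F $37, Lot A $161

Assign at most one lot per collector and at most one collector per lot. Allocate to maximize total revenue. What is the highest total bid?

Treat this as an assignment problem: match each collector to one lot.
Optimal: Watson→Lot F ($159), Ivanova→Lot C ($131), Costa→Lot D ($167), Osei→Lot G ($66), Ghosh→Lot A ($161) — total 159+131+167+66+161 = $684.
Row-greedy (each collector in turn takes its best remaining lot) gives $504, worse by 180.

Maximum total: $684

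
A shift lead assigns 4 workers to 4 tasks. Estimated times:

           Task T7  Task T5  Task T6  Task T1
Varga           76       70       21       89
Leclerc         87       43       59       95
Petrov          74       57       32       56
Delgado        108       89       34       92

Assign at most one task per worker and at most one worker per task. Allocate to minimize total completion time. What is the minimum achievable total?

This is a one-to-one assignment (minimum-cost bipartite matching).
Optimal: Varga→Task T7 (76 min), Leclerc→Task T5 (43 min), Petrov→Task T1 (56 min), Delgado→Task T6 (34 min) — total 76+43+56+34 = 209 min.
Row-greedy (each worker in turn takes its cheapest remaining task) gives 228 min, worse by 19.
Every other assignment is strictly worse.

Minimum total: 209 min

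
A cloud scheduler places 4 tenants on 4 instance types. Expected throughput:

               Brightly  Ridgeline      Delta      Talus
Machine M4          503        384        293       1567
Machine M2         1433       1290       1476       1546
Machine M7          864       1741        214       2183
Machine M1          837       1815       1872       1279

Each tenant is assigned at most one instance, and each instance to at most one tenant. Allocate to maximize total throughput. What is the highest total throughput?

This is a one-to-one assignment (maximum-weight bipartite matching).
Optimal: Brightly→Machine M2 (1433 ops/s), Ridgeline→Machine M7 (1741 ops/s), Delta→Machine M1 (1872 ops/s), Talus→Machine M4 (1567 ops/s) — total 1433+1741+1872+1567 = 6613 ops/s.
Max-entry greedy (repeatedly take the single best remaining cell) gives 5872 ops/s, worse by 741.
Next-best assignment: Brightly→Machine M4, Ridgeline→Machine M1, Delta→Machine M2, Talus→Machine M7 = 5977 ops/s.
Swapping Brightly↔Ridgeline (Brightly→Machine M7 864 ops/s, Ridgeline→Machine M2 1290 ops/s) loses 1020.

Maximum total: 6613 ops/s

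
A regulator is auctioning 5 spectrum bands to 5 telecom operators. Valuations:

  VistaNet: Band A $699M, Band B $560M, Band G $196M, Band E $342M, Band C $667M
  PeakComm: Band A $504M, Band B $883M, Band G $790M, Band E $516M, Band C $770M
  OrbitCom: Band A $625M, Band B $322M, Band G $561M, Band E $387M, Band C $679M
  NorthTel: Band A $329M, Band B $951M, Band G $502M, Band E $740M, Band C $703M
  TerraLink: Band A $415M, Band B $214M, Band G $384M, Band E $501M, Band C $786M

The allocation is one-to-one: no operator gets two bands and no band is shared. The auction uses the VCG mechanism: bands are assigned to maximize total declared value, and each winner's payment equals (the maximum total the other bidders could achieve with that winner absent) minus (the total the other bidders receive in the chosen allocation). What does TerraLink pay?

TerraLink pays $236M.

Efficient allocation: VistaNet→Band A ($699M), PeakComm→Band B ($883M), OrbitCom→Band G ($561M), NorthTel→Band E ($740M), TerraLink→Band C ($786M); total welfare W = $3669M.
TerraLink receives Band C at value $786M, so the others get W − 786 = $2883M.
Without TerraLink: best allocation of the remaining 4 bidders over all 5 bands is VistaNet→Band A ($699M), PeakComm→Band G ($790M), OrbitCom→Band C ($679M), NorthTel→Band B ($951M), total $3119M.
VCG payment = (others' best without TerraLink) − (others' welfare with TerraLink) = 3119 − 2883 = $236M.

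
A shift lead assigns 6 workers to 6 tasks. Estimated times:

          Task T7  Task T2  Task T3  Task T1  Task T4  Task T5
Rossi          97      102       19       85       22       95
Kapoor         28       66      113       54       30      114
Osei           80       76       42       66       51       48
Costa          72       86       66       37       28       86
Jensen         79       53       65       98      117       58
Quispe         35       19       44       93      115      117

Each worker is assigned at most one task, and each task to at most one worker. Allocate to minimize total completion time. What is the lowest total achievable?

Optimal: Rossi→Task T4 (22 min), Kapoor→Task T7 (28 min), Osei→Task T3 (42 min), Costa→Task T1 (37 min), Jensen→Task T5 (58 min), Quispe→Task T2 (19 min) — total 22+28+42+37+58+19 = 206 min.
Min-entry greedy (repeatedly take the single cheapest remaining cell) gives 240 min, worse by 34.

Min total: 206 min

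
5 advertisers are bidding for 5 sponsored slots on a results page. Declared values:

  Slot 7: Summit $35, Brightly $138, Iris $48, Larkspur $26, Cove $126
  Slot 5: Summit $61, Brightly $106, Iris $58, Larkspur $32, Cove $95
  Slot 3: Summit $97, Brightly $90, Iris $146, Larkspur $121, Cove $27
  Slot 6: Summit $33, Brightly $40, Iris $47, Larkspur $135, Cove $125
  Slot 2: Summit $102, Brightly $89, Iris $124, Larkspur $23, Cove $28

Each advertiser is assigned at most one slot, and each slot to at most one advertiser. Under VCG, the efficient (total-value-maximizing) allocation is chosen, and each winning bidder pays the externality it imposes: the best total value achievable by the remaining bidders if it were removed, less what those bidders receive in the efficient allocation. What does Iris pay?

Efficient allocation: Summit→Slot 2 ($102), Brightly→Slot 7 ($138), Iris→Slot 3 ($146), Larkspur→Slot 6 ($135), Cove→Slot 5 ($95); total welfare W = $616.
Iris receives Slot 3 at value $146, so the others get W − 146 = $470.
Without Iris: best allocation of the remaining 4 bidders over all 5 slots is Summit→Slot 2 ($102), Brightly→Slot 7 ($138), Larkspur→Slot 3 ($121), Cove→Slot 6 ($125), total $486.
VCG payment = (others' best without Iris) − (others' welfare with Iris) = 486 − 470 = $16.

Iris pays $16.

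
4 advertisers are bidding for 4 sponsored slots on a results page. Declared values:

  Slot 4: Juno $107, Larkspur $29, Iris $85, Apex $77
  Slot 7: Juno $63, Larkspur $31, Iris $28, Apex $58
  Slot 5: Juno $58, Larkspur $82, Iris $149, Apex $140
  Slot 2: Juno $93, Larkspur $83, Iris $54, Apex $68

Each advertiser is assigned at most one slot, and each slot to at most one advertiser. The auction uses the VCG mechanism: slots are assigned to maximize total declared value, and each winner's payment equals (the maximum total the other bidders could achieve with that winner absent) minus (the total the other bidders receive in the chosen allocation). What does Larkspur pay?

Efficient allocation: Juno→Slot 4 ($107), Larkspur→Slot 2 ($83), Iris→Slot 5 ($149), Apex→Slot 7 ($58); total welfare W = $397.
Larkspur receives Slot 2 at value $83, so the others get W − 83 = $314.
Without Larkspur: best allocation of the remaining 3 bidders over all 4 slots is Juno→Slot 4 ($107), Iris→Slot 5 ($149), Apex→Slot 2 ($68), total $324.
VCG payment = (others' best without Larkspur) − (others' welfare with Larkspur) = 324 − 314 = $10.

Larkspur pays $10.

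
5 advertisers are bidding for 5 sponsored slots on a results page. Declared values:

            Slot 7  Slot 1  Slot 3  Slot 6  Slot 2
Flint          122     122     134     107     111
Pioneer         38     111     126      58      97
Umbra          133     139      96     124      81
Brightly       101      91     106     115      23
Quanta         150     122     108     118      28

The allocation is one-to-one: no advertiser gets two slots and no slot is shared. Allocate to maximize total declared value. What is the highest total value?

Optimal: Flint→Slot 2 ($111), Pioneer→Slot 3 ($126), Umbra→Slot 1 ($139), Brightly→Slot 6 ($115), Quanta→Slot 7 ($150) — total 111+126+139+115+150 = $641.
Max-entry greedy (repeatedly take the single best remaining cell) gives $635, worse by 6.
Checked against all permutations: $641 is optimal.

Max total: $641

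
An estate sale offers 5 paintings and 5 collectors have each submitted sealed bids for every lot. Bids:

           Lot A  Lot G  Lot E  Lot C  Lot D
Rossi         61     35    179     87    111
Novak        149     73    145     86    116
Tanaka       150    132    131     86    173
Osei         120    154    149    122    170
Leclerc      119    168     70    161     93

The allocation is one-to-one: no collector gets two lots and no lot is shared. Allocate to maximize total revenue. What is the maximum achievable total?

Optimal: Rossi→Lot E ($179), Novak→Lot A ($149), Tanaka→Lot D ($173), Osei→Lot G ($154), Leclerc→Lot C ($161) — total 179+149+173+154+161 = $816.
Column-greedy (each lot in turn goes to its best remaining collector) gives $735, worse by 81.
Next-best assignment: Rossi→Lot E, Novak→Lot A, Tanaka→Lot G, Osei→Lot D, Leclerc→Lot C = $791.

Max total: $816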